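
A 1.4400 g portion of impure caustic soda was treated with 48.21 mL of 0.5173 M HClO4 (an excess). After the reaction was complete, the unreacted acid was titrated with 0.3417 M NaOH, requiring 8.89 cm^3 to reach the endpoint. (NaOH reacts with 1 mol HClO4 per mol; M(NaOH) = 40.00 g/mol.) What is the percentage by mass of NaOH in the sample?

60.8%

Total n(HClO4) added = 0.5173 x 0.04821 = 0.02494 mol.
n(NaOH) used = 0.3417 x 0.008890 = 0.003038 mol, which equals the excess n(HClO4).
So n(HClO4) consumed by the sample = 0.02494 - 0.003038 = 0.02190 mol.
n(NaOH) = 0.02190 / 1 = 0.02190 mol.
mass NaOH = 0.02190 x 40.00 = 0.8761 g, so %NaOH = 0.8761/1.4400 x 100 = 60.8%.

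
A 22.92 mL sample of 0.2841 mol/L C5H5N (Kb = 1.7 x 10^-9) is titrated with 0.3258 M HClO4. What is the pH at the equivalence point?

n(C5H5N) = 0.2841 x 0.02292 = 0.006512 mol; V(HClO4) at equivalence = 0.006512/0.3258 = 0.01999 L.
At equivalence the base is fully converted to C5H5NH+; total volume = 0.04291 L, so [C5H5NH+] = 0.006512/0.04291 = 0.1518 M.
Ka(C5H5NH+) = Kw/Kb = 1.0e-14 / 1.7 x 10^-9 = 5.88e-6.
[H^+] = sqrt(Ka x [C5H5NH+]) = sqrt(5.88e-6 x 0.1518) = 0.000945 M.
pH = -log(0.000945) = 3.02.

3.02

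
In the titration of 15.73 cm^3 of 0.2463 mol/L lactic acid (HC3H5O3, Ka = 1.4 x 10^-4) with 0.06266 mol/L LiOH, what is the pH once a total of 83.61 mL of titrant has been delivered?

12.14

n(acid) = 0.2463 x 0.01573 = 0.003874 mol; n(LiOH) added = 0.06266 x 0.08361 = 0.005239 mol.
Base is in excess by 0.005239 - 0.003874 = 0.001365 mol in a total volume of 0.09934 L.
[OH^-] = 0.001365/0.09934 = 0.01374 M, so pOH = 1.86 and pH = 14.00 - 1.86 = 12.14.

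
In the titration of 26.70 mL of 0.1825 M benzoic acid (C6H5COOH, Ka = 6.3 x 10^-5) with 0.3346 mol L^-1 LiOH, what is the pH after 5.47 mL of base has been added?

3.98

Initial n(C6H5COOH) = 0.1825 x 0.02670 = 0.004873 mol.
n(LiOH) added = 0.3346 x 0.005470 = 0.001830 mol, converting that many moles of C6H5COOH to C6H5COO-.
Remaining n(C6H5COOH) = 0.003042 mol; n(C6H5COO-) = 0.001830 mol.
By Henderson-Hasselbalch, pH = pKa + log([A^-]/[HA]) = 4.20 + log(0.001830/0.003042) = 4.20 + (-0.22) = 3.98.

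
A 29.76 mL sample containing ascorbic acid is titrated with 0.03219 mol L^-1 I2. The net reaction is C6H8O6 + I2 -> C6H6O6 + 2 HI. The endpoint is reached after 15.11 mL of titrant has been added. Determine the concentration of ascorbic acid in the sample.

n(I2) = 0.03219 x 0.01511 = 0.0004864 mol.
From the balanced equation, 1 mol I2 reacts with 1 mol ascorbic acid, so n(ascorbic acid) = 0.0004864 x 1/1 = 0.0004864 mol.
[ascorbic acid] = 0.0004864 / 0.02976 L = 0.0163 M.

0.0163 M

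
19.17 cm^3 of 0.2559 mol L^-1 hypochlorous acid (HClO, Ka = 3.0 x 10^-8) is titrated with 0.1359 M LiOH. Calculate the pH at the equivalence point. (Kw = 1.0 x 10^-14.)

10.24

n(HClO) = 0.2559 x 0.01917 = 0.004906 mol; V(LiOH) at equivalence = 0.004906/0.1359 = 0.03610 L.
At equivalence all the acid is converted to ClO-; total volume = 0.01917 + 0.03610 = 0.05527 L, so [ClO-] = 0.004906/0.05527 = 0.08876 M.
Kb = Kw/Ka = 1.0e-14 / 3.0 x 10^-8 = 3.33e-7.
[OH^-] = sqrt(Kb x [ClO-]) = sqrt(3.33e-7 x 0.08876) = 0.000172 M.
pOH = 3.76, so pH = 14.00 - 3.76 = 10.24.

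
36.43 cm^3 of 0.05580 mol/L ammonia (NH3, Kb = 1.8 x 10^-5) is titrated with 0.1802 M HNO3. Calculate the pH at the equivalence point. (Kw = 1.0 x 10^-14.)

n(NH3) = 0.05580 x 0.03643 = 0.002033 mol; V(HNO3) at equivalence = 0.002033/0.1802 = 0.01128 L.
At equivalence the base is fully converted to NH4+; total volume = 0.04771 L, so [NH4+] = 0.002033/0.04771 = 0.04261 M.
Ka(NH4+) = Kw/Kb = 1.0e-14 / 1.8 x 10^-5 = 5.56e-10.
[H^+] = sqrt(Ka x [NH4+]) = sqrt(5.56e-10 x 0.04261) = 4.87e-6 M.
pH = -log(4.87e-6) = 5.31.

5.31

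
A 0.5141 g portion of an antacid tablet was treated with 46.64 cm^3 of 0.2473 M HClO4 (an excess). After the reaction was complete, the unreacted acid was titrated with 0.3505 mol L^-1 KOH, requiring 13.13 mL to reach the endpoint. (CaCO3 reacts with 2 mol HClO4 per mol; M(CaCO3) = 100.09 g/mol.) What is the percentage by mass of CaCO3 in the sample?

67.5%

Total n(HClO4) added = 0.2473 x 0.04664 = 0.01153 mol.
n(KOH) used = 0.3505 x 0.01313 = 0.004602 mol, which equals the excess n(HClO4).
So n(HClO4) consumed by the sample = 0.01153 - 0.004602 = 0.006932 mol.
n(CaCO3) = 0.006932 / 2 = 0.003466 mol.
mass CaCO3 = 0.003466 x 100.09 = 0.3469 g, so %CaCO3 = 0.3469/0.5141 x 100 = 67.5%.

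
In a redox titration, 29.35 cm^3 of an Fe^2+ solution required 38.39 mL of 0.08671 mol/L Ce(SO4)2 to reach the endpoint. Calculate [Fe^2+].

0.113 M

n(Ce(SO4)2) = 0.08671 x 0.03839 = 0.003329 mol.
From the balanced equation, 1 mol Ce(SO4)2 reacts with 1 mol Fe^2+, so n(Fe^2+) = 0.003329 x 1/1 = 0.003329 mol.
[Fe^2+] = 0.003329 / 0.02935 L = 0.113 M.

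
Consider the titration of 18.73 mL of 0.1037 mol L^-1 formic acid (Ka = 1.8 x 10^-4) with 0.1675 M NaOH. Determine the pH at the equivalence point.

n(HCOOH) = 0.1037 x 0.01873 = 0.001942 mol; V(NaOH) at equivalence = 0.001942/0.1675 = 0.01160 L.
At equivalence all the acid is converted to HCOO-; total volume = 0.01873 + 0.01160 = 0.03033 L, so [HCOO-] = 0.001942/0.03033 = 0.06405 M.
Kb = Kw/Ka = 1.0e-14 / 1.8 x 10^-4 = 5.56e-11.
[OH^-] = sqrt(Kb x [HCOO-]) = sqrt(5.56e-11 x 0.06405) = 1.89e-6 M.
pOH = 5.72, so pH = 14.00 - 5.72 = 8.28.

8.28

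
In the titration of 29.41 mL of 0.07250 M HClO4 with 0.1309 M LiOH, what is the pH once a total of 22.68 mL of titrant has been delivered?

n(acid) = 0.07250 x 0.02941 = 0.002132 mol; n(LiOH) added = 0.1309 x 0.02268 = 0.002969 mol.
Base is in excess by 0.002969 - 0.002132 = 0.0008366 mol in a total volume of 0.05209 L.
[OH^-] = 0.0008366/0.05209 = 0.01606 M, so pOH = 1.79 and pH = 14.00 - 1.79 = 12.21.

12.21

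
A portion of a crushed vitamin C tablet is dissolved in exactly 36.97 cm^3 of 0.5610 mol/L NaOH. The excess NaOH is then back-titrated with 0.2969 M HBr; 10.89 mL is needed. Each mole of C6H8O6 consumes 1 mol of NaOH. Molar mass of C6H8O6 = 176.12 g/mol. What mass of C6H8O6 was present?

3.08 g

Total n(NaOH) added = 0.5610 x 0.03697 = 0.02074 mol.
n(HBr) used = 0.2969 x 0.01089 = 0.003233 mol, which equals the excess n(NaOH).
So n(NaOH) consumed by the sample = 0.02074 - 0.003233 = 0.01751 mol.
n(C6H8O6) = 0.01751 / 1 = 0.01751 mol.
mass = 0.01751 mol x 176.12 g/mol = 3.08 g.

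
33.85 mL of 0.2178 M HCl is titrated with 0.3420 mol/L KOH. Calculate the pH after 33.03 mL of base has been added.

12.77

n(acid) = 0.2178 x 0.03385 = 0.007373 mol; n(KOH) added = 0.3420 x 0.03303 = 0.01130 mol.
Base is in excess by 0.01130 - 0.007373 = 0.003924 mol in a total volume of 0.06688 L.
[OH^-] = 0.003924/0.06688 = 0.05867 M, so pOH = 1.23 and pH = 14.00 - 1.23 = 12.77.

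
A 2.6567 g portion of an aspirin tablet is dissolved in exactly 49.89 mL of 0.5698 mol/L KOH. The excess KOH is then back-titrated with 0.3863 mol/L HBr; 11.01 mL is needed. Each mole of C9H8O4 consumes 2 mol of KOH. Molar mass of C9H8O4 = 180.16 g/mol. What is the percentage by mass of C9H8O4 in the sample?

82.0%

Total n(KOH) added = 0.5698 x 0.04989 = 0.02843 mol.
n(HBr) used = 0.3863 x 0.01101 = 0.004253 mol, which equals the excess n(KOH).
So n(KOH) consumed by the sample = 0.02843 - 0.004253 = 0.02417 mol.
n(C9H8O4) = 0.02417 / 2 = 0.01209 mol.
mass C9H8O4 = 0.01209 x 180.16 = 2.178 g, so %C9H8O4 = 2.178/2.6567 x 100 = 82.0%.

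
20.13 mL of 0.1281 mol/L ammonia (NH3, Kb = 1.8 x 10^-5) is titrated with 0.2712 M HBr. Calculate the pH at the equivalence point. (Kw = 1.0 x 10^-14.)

5.16

n(NH3) = 0.1281 x 0.02013 = 0.002579 mol; V(HBr) at equivalence = 0.002579/0.2712 = 0.009508 L.
At equivalence the base is fully converted to NH4+; total volume = 0.02964 L, so [NH4+] = 0.002579/0.02964 = 0.08700 M.
Ka(NH4+) = Kw/Kb = 1.0e-14 / 1.8 x 10^-5 = 5.56e-10.
[H^+] = sqrt(Ka x [NH4+]) = sqrt(5.56e-10 x 0.08700) = 6.95e-6 M.
pH = -log(6.95e-6) = 5.16.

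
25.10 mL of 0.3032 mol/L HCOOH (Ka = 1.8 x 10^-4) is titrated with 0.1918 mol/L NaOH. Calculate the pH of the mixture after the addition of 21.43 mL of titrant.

Initial n(HCOOH) = 0.3032 x 0.02510 = 0.007610 mol.
n(NaOH) added = 0.1918 x 0.02143 = 0.004110 mol, converting that many moles of HCOOH to HCOO-.
Remaining n(HCOOH) = 0.003500 mol; n(HCOO-) = 0.004110 mol.
By Henderson-Hasselbalch, pH = pKa + log([A^-]/[HA]) = 3.74 + log(0.004110/0.003500) = 3.74 + (+0.07) = 3.81.

3.81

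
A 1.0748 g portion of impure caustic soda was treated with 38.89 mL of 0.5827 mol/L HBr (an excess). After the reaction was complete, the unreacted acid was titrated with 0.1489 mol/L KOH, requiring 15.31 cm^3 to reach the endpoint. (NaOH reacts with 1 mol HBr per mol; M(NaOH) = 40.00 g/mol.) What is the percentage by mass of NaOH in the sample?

75.9%

Total n(HBr) added = 0.5827 x 0.03889 = 0.02266 mol.
n(KOH) used = 0.1489 x 0.01531 = 0.002280 mol, which equals the excess n(HBr).
So n(HBr) consumed by the sample = 0.02266 - 0.002280 = 0.02038 mol.
n(NaOH) = 0.02038 / 1 = 0.02038 mol.
mass NaOH = 0.02038 x 40.00 = 0.8153 g, so %NaOH = 0.8153/1.0748 x 100 = 75.9%.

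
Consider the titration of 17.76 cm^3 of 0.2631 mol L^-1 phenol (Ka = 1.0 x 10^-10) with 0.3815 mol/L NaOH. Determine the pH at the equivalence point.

n(C6H5OH) = 0.2631 x 0.01776 = 0.004673 mol; V(NaOH) at equivalence = 0.004673/0.3815 = 0.01225 L.
At equivalence all the acid is converted to C6H5O-; total volume = 0.01776 + 0.01225 = 0.03001 L, so [C6H5O-] = 0.004673/0.03001 = 0.1557 M.
Kb = Kw/Ka = 1.0e-14 / 1.0 x 10^-10 = 0.000100.
[OH^-] = sqrt(Kb x [C6H5O-]) = sqrt(0.000100 x 0.1557) = 0.00395 M.
pOH = 2.40, so pH = 14.00 - 2.40 = 11.60.

11.60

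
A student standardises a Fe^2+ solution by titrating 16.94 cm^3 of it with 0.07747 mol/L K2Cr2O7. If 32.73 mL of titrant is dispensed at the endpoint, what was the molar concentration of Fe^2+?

n(K2Cr2O7) = 0.07747 x 0.03273 = 0.002536 mol.
From the balanced equation, 1 mol K2Cr2O7 reacts with 6 mol Fe^2+, so n(Fe^2+) = 0.002536 x 6/1 = 0.01521 mol.
[Fe^2+] = 0.01521 / 0.01694 L = 0.898 M.

0.898 M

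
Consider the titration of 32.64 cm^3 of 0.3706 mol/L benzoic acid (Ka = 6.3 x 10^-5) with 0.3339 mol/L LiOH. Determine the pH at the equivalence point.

8.72

n(C6H5COOH) = 0.3706 x 0.03264 = 0.01210 mol; V(LiOH) at equivalence = 0.01210/0.3339 = 0.03623 L.
At equivalence all the acid is converted to C6H5COO-; total volume = 0.03264 + 0.03623 = 0.06887 L, so [C6H5COO-] = 0.01210/0.06887 = 0.1756 M.
Kb = Kw/Ka = 1.0e-14 / 6.3 x 10^-5 = 1.59e-10.
[OH^-] = sqrt(Kb x [C6H5COO-]) = sqrt(1.59e-10 x 0.1756) = 5.28e-6 M.
pOH = 5.28, so pH = 14.00 - 5.28 = 8.72.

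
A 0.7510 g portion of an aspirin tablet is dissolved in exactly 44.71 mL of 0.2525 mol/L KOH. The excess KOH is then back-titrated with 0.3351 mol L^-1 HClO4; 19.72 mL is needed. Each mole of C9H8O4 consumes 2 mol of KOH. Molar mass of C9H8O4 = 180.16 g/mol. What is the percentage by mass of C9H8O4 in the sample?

56.1%

Total n(KOH) added = 0.2525 x 0.04471 = 0.01129 mol.
n(HClO4) used = 0.3351 x 0.01972 = 0.006608 mol, which equals the excess n(KOH).
So n(KOH) consumed by the sample = 0.01129 - 0.006608 = 0.004681 mol.
n(C9H8O4) = 0.004681 / 2 = 0.002341 mol.
mass C9H8O4 = 0.002341 x 180.16 = 0.4217 g, so %C9H8O4 = 0.4217/0.7510 x 100 = 56.1%.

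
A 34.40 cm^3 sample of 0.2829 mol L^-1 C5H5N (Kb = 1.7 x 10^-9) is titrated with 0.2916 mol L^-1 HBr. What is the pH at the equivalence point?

3.04

n(C5H5N) = 0.2829 x 0.03440 = 0.009732 mol; V(HBr) at equivalence = 0.009732/0.2916 = 0.03337 L.
At equivalence the base is fully converted to C5H5NH+; total volume = 0.06777 L, so [C5H5NH+] = 0.009732/0.06777 = 0.1436 M.
Ka(C5H5NH+) = Kw/Kb = 1.0e-14 / 1.7 x 10^-9 = 5.88e-6.
[H^+] = sqrt(Ka x [C5H5NH+]) = sqrt(5.88e-6 x 0.1436) = 0.000919 M.
pH = -log(0.000919) = 3.04.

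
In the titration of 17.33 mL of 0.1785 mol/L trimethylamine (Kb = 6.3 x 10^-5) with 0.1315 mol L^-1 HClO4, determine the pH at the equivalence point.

5.46

n((CH3)3N) = 0.1785 x 0.01733 = 0.003093 mol; V(HClO4) at equivalence = 0.003093/0.1315 = 0.02352 L.
At equivalence the base is fully converted to (CH3)3NH+; total volume = 0.04085 L, so [(CH3)3NH+] = 0.003093/0.04085 = 0.07572 M.
Ka((CH3)3NH+) = Kw/Kb = 1.0e-14 / 6.3 x 10^-5 = 1.59e-10.
[H^+] = sqrt(Ka x [(CH3)3NH+]) = sqrt(1.59e-10 x 0.07572) = 3.47e-6 M.
pH = -log(3.47e-6) = 5.46.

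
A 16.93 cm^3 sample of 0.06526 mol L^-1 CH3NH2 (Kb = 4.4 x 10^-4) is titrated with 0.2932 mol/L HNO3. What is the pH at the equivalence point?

5.96

n(CH3NH2) = 0.06526 x 0.01693 = 0.001105 mol; V(HNO3) at equivalence = 0.001105/0.2932 = 0.003768 L.
At equivalence the base is fully converted to CH3NH3+; total volume = 0.02070 L, so [CH3NH3+] = 0.001105/0.02070 = 0.05338 M.
Ka(CH3NH3+) = Kw/Kb = 1.0e-14 / 4.4 x 10^-4 = 2.27e-11.
[H^+] = sqrt(Ka x [CH3NH3+]) = sqrt(2.27e-11 x 0.05338) = 1.10e-6 M.
pH = -log(1.10e-6) = 5.96.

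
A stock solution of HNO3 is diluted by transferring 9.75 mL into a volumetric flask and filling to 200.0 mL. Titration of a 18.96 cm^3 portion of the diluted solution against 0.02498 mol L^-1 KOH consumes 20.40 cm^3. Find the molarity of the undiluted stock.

0.551 M

n(KOH) = 0.02498 x 0.02040 = 0.0005096 mol.
n(HNO3) in the aliquot = 0.0005096 mol.
[diluted HNO3] = 0.0005096 / 0.01896 = 0.02688 M.
Dilution factor = 200.0/9.750 = 20.51, so [stock] = 0.02688 x 20.51 = 0.551 M.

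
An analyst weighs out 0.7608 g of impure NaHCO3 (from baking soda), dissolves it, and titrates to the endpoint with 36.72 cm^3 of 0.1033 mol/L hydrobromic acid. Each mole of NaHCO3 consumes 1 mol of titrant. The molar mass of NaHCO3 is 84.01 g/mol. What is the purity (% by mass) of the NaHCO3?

41.9%

n(HBr) = 0.1033 x 0.03672 = 0.003793 mol.
n(NaHCO3) = 0.003793 / 1 = 0.003793 mol.
mass of NaHCO3 = 0.003793 x 84.01 = 0.3187 g.
% purity = 0.3187 / 0.7608 x 100 = 41.9%.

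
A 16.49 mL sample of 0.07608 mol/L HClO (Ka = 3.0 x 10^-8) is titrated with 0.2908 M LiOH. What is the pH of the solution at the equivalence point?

n(HClO) = 0.07608 x 0.01649 = 0.001255 mol; V(LiOH) at equivalence = 0.001255/0.2908 = 0.004314 L.
At equivalence all the acid is converted to ClO-; total volume = 0.01649 + 0.004314 = 0.02080 L, so [ClO-] = 0.001255/0.02080 = 0.06030 M.
Kb = Kw/Ka = 1.0e-14 / 3.0 x 10^-8 = 3.33e-7.
[OH^-] = sqrt(Kb x [ClO-]) = sqrt(3.33e-7 x 0.06030) = 0.000142 M.
pOH = 3.85, so pH = 14.00 - 3.85 = 10.15.

10.15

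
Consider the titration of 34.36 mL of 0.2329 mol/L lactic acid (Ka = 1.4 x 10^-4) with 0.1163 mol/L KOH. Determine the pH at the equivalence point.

n(HC3H5O3) = 0.2329 x 0.03436 = 0.008002 mol; V(KOH) at equivalence = 0.008002/0.1163 = 0.06881 L.
At equivalence all the acid is converted to C3H5O3-; total volume = 0.03436 + 0.06881 = 0.1032 L, so [C3H5O3-] = 0.008002/0.1032 = 0.07757 M.
Kb = Kw/Ka = 1.0e-14 / 1.4 x 10^-4 = 7.14e-11.
[OH^-] = sqrt(Kb x [C3H5O3-]) = sqrt(7.14e-11 x 0.07757) = 2.35e-6 M.
pOH = 5.63, so pH = 14.00 - 5.63 = 8.37.

8.37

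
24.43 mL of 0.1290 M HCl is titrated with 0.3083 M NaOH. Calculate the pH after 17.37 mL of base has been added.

n(acid) = 0.1290 x 0.02443 = 0.003151 mol; n(NaOH) added = 0.3083 x 0.01737 = 0.005355 mol.
Base is in excess by 0.005355 - 0.003151 = 0.002204 mol in a total volume of 0.04180 L.
[OH^-] = 0.002204/0.04180 = 0.05272 M, so pOH = 1.28 and pH = 14.00 - 1.28 = 12.72.

12.72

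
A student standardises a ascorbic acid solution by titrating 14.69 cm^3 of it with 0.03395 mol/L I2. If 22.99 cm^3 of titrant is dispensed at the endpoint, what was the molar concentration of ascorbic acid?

0.0531 M

n(I2) = 0.03395 x 0.02299 = 0.0007805 mol.
From the balanced equation, 1 mol I2 reacts with 1 mol ascorbic acid, so n(ascorbic acid) = 0.0007805 x 1/1 = 0.0007805 mol.
[ascorbic acid] = 0.0007805 / 0.01469 L = 0.0531 M.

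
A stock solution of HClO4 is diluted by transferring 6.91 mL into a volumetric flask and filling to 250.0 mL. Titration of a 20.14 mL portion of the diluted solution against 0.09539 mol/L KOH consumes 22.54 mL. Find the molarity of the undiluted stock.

3.86 M

n(KOH) = 0.09539 x 0.02254 = 0.002150 mol.
n(HClO4) in the aliquot = 0.002150 mol.
[diluted HClO4] = 0.002150 / 0.02014 = 0.1068 M.
Dilution factor = 250.0/6.910 = 36.18, so [stock] = 0.1068 x 36.18 = 3.86 M.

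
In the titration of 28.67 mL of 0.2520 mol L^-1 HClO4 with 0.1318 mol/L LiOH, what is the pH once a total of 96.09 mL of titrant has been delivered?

12.64

n(acid) = 0.2520 x 0.02867 = 0.007225 mol; n(LiOH) added = 0.1318 x 0.09609 = 0.01266 mol.
Base is in excess by 0.01266 - 0.007225 = 0.005440 mol in a total volume of 0.1248 L.
[OH^-] = 0.005440/0.1248 = 0.04360 M, so pOH = 1.36 and pH = 14.00 - 1.36 = 12.64.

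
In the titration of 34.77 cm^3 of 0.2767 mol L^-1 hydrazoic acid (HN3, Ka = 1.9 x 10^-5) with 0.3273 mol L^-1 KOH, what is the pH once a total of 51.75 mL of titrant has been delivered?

12.93

n(acid) = 0.2767 x 0.03477 = 0.009621 mol; n(KOH) added = 0.3273 x 0.05175 = 0.01694 mol.
Base is in excess by 0.01694 - 0.009621 = 0.007317 mol in a total volume of 0.08652 L.
[OH^-] = 0.007317/0.08652 = 0.08457 M, so pOH = 1.07 and pH = 14.00 - 1.07 = 12.93.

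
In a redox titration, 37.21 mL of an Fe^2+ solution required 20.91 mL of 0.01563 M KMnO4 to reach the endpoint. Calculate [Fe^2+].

n(KMnO4) = 0.01563 x 0.02091 = 0.0003268 mol.
From the balanced equation, 1 mol KMnO4 reacts with 5 mol Fe^2+, so n(Fe^2+) = 0.0003268 x 5/1 = 0.001634 mol.
[Fe^2+] = 0.001634 / 0.03721 L = 0.0439 M.

0.0439 M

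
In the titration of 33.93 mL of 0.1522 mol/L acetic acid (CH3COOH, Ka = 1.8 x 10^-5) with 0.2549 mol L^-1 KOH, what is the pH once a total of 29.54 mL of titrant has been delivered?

12.57

n(acid) = 0.1522 x 0.03393 = 0.005164 mol; n(KOH) added = 0.2549 x 0.02954 = 0.007530 mol.
Base is in excess by 0.007530 - 0.005164 = 0.002366 mol in a total volume of 0.06347 L.
[OH^-] = 0.002366/0.06347 = 0.03727 M, so pOH = 1.43 and pH = 14.00 - 1.43 = 12.57.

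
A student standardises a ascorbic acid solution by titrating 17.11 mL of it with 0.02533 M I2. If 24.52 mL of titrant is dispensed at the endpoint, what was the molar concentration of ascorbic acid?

n(I2) = 0.02533 x 0.02452 = 0.0006211 mol.
From the balanced equation, 1 mol I2 reacts with 1 mol ascorbic acid, so n(ascorbic acid) = 0.0006211 x 1/1 = 0.0006211 mol.
[ascorbic acid] = 0.0006211 / 0.01711 L = 0.0363 M.

0.0363 M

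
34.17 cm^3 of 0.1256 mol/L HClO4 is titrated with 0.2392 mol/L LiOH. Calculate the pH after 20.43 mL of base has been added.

n(acid) = 0.1256 x 0.03417 = 0.004292 mol; n(LiOH) added = 0.2392 x 0.02043 = 0.004887 mol.
Base is in excess by 0.004887 - 0.004292 = 0.0005951 mol in a total volume of 0.05460 L.
[OH^-] = 0.0005951/0.05460 = 0.01090 M, so pOH = 1.96 and pH = 14.00 - 1.96 = 12.04.

12.04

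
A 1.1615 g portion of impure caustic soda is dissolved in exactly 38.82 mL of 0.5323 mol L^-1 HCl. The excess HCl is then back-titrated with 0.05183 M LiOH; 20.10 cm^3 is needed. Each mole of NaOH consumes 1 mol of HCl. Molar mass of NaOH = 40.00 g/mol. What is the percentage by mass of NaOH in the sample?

67.6%

Total n(HCl) added = 0.5323 x 0.03882 = 0.02066 mol.
n(LiOH) used = 0.05183 x 0.02010 = 0.001042 mol, which equals the excess n(HCl).
So n(HCl) consumed by the sample = 0.02066 - 0.001042 = 0.01962 mol.
n(NaOH) = 0.01962 / 1 = 0.01962 mol.
mass NaOH = 0.01962 x 40.00 = 0.7849 g, so %NaOH = 0.7849/1.1615 x 100 = 67.6%.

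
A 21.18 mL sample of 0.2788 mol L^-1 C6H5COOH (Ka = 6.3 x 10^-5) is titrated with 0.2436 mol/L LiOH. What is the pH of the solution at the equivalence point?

n(C6H5COOH) = 0.2788 x 0.02118 = 0.005905 mol; V(LiOH) at equivalence = 0.005905/0.2436 = 0.02424 L.
At equivalence all the acid is converted to C6H5COO-; total volume = 0.02118 + 0.02424 = 0.04542 L, so [C6H5COO-] = 0.005905/0.04542 = 0.1300 M.
Kb = Kw/Ka = 1.0e-14 / 6.3 x 10^-5 = 1.59e-10.
[OH^-] = sqrt(Kb x [C6H5COO-]) = sqrt(1.59e-10 x 0.1300) = 4.54e-6 M.
pOH = 5.34, so pH = 14.00 - 5.34 = 8.66.

8.66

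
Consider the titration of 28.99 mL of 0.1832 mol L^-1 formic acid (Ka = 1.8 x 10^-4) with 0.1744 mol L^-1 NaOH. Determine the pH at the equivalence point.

n(HCOOH) = 0.1832 x 0.02899 = 0.005311 mol; V(NaOH) at equivalence = 0.005311/0.1744 = 0.03045 L.
At equivalence all the acid is converted to HCOO-; total volume = 0.02899 + 0.03045 = 0.05944 L, so [HCOO-] = 0.005311/0.05944 = 0.08935 M.
Kb = Kw/Ka = 1.0e-14 / 1.8 x 10^-4 = 5.56e-11.
[OH^-] = sqrt(Kb x [HCOO-]) = sqrt(5.56e-11 x 0.08935) = 2.23e-6 M.
pOH = 5.65, so pH = 14.00 - 5.65 = 8.35.

8.35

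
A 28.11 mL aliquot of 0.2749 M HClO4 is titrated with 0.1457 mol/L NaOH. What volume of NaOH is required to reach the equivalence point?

53.0 mL

n(HClO4) = 0.2749 mol/L x 0.02811 L = 0.007727 mol.
At equivalence n(NaOH) = n(HClO4) = 0.007727 mol.
V(NaOH) = 0.007727 / 0.1457 = 0.05304 L = 53.0 mL.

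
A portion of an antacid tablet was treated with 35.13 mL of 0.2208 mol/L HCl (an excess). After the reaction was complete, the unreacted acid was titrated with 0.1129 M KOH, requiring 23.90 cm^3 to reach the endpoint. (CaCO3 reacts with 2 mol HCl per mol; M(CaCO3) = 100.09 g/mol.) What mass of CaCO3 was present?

0.253 g

Total n(HCl) added = 0.2208 x 0.03513 = 0.007757 mol.
n(KOH) used = 0.1129 x 0.02390 = 0.002698 mol, which equals the excess n(HCl).
So n(HCl) consumed by the sample = 0.007757 - 0.002698 = 0.005058 mol.
n(CaCO3) = 0.005058 / 2 = 0.002529 mol.
mass = 0.002529 mol x 100.09 g/mol = 0.253 g.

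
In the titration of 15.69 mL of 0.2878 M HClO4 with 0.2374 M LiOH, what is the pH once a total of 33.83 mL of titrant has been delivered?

n(acid) = 0.2878 x 0.01569 = 0.004516 mol; n(LiOH) added = 0.2374 x 0.03383 = 0.008031 mol.
Base is in excess by 0.008031 - 0.004516 = 0.003516 mol in a total volume of 0.04952 L.
[OH^-] = 0.003516/0.04952 = 0.07099 M, so pOH = 1.15 and pH = 14.00 - 1.15 = 12.85.

12.85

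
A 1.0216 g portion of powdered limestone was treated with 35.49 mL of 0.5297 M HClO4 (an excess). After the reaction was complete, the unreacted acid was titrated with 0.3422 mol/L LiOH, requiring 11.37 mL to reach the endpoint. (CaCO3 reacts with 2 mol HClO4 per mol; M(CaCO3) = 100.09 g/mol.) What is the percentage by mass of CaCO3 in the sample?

73.0%

Total n(HClO4) added = 0.5297 x 0.03549 = 0.01880 mol.
n(LiOH) used = 0.3422 x 0.01137 = 0.003891 mol, which equals the excess n(HClO4).
So n(HClO4) consumed by the sample = 0.01880 - 0.003891 = 0.01491 mol.
n(CaCO3) = 0.01491 / 2 = 0.007454 mol.
mass CaCO3 = 0.007454 x 100.09 = 0.7461 g, so %CaCO3 = 0.7461/1.0216 x 100 = 73.0%.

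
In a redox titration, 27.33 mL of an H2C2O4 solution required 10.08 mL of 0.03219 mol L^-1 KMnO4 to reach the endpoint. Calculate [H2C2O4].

0.0297 M

n(KMnO4) = 0.03219 x 0.01008 = 0.0003245 mol.
From the balanced equation, 2 mol KMnO4 reacts with 5 mol H2C2O4, so n(H2C2O4) = 0.0003245 x 5/2 = 0.0008112 mol.
[H2C2O4] = 0.0008112 / 0.02733 L = 0.0297 M.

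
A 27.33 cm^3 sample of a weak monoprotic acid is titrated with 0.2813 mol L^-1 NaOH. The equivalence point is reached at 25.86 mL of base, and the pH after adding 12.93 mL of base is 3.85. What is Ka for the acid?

12.93 mL is half of the equivalence volume, so this is the half-equivalence point where [HA] = [A^-].
At half-equivalence pH = pKa, so pKa = 3.85.
Ka = 10^(-3.85) = 1.4 x 10^-4.

1.4 x 10^-4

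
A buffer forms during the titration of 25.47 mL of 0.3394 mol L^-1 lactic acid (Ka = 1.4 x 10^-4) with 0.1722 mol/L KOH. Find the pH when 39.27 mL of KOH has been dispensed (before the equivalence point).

Initial n(HC3H5O3) = 0.3394 x 0.02547 = 0.008645 mol.
n(KOH) added = 0.1722 x 0.03927 = 0.006762 mol, converting that many moles of HC3H5O3 to C3H5O3-.
Remaining n(HC3H5O3) = 0.001882 mol; n(C3H5O3-) = 0.006762 mol.
By Henderson-Hasselbalch, pH = pKa + log([A^-]/[HA]) = 3.85 + log(0.006762/0.001882) = 3.85 + (+0.56) = 4.41.

4.41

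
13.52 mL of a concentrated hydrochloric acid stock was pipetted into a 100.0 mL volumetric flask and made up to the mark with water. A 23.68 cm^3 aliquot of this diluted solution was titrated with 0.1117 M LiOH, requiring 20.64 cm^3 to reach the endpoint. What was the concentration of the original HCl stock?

0.720 M

n(LiOH) = 0.1117 x 0.02064 = 0.002305 mol.
n(HCl) in the aliquot = 0.002305 mol.
[diluted HCl] = 0.002305 / 0.02368 = 0.09736 M.
Dilution factor = 100.0/13.52 = 7.396, so [stock] = 0.09736 x 7.396 = 0.720 M.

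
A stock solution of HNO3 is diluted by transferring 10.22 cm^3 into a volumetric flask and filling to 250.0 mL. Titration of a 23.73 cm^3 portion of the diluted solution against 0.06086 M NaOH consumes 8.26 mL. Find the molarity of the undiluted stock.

0.518 M

n(NaOH) = 0.06086 x 0.008260 = 0.0005027 mol.
n(HNO3) in the aliquot = 0.0005027 mol.
[diluted HNO3] = 0.0005027 / 0.02373 = 0.02118 M.
Dilution factor = 250.0/10.22 = 24.46, so [stock] = 0.02118 x 24.46 = 0.518 M.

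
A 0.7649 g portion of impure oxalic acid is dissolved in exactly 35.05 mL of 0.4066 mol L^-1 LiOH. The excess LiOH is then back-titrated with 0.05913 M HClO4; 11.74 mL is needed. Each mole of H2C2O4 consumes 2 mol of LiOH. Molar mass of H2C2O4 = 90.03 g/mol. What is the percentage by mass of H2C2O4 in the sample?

Total n(LiOH) added = 0.4066 x 0.03505 = 0.01425 mol.
n(HClO4) used = 0.05913 x 0.01174 = 0.0006942 mol, which equals the excess n(LiOH).
So n(LiOH) consumed by the sample = 0.01425 - 0.0006942 = 0.01356 mol.
n(H2C2O4) = 0.01356 / 2 = 0.006779 mol.
mass H2C2O4 = 0.006779 x 90.03 = 0.6103 g, so %H2C2O4 = 0.6103/0.7649 x 100 = 79.8%.

79.8%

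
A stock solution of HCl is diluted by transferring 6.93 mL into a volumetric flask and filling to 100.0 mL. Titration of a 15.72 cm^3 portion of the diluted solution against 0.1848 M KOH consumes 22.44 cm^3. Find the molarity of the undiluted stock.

n(KOH) = 0.1848 x 0.02244 = 0.004147 mol.
n(HCl) in the aliquot = 0.004147 mol.
[diluted HCl] = 0.004147 / 0.01572 = 0.2638 M.
Dilution factor = 100.0/6.930 = 14.43, so [stock] = 0.2638 x 14.43 = 3.81 M.

3.81 M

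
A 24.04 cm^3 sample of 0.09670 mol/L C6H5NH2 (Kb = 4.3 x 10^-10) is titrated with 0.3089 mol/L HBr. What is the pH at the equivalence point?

2.88

n(C6H5NH2) = 0.09670 x 0.02404 = 0.002325 mol; V(HBr) at equivalence = 0.002325/0.3089 = 0.007526 L.
At equivalence the base is fully converted to C6H5NH3+; total volume = 0.03157 L, so [C6H5NH3+] = 0.002325/0.03157 = 0.07365 M.
Ka(C6H5NH3+) = Kw/Kb = 1.0e-14 / 4.3 x 10^-10 = 2.33e-5.
[H^+] = sqrt(Ka x [C6H5NH3+]) = sqrt(2.33e-5 x 0.07365) = 0.00131 M.
pH = -log(0.00131) = 2.88.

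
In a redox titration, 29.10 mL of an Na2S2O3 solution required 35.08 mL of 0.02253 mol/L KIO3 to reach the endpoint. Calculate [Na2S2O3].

n(KIO3) = 0.02253 x 0.03508 = 0.0007904 mol.
From the balanced equation, 1 mol KIO3 reacts with 6 mol Na2S2O3, so n(Na2S2O3) = 0.0007904 x 6/1 = 0.004742 mol.
[Na2S2O3] = 0.004742 / 0.02910 L = 0.163 M.

0.163 M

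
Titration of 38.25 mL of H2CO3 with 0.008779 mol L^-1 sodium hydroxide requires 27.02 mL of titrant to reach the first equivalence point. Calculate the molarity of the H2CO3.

n(NaOH) = 0.008779 x 0.02702 = 0.0002372 mol.
At the first equivalence point, 1 mol OH^- react per mol H2CO3, so n(H2CO3) = 0.0002372 / 1 = 0.0002372 mol.
[H2CO3] = 0.0002372 / 0.03825 L = 0.00620 M.

0.00620 M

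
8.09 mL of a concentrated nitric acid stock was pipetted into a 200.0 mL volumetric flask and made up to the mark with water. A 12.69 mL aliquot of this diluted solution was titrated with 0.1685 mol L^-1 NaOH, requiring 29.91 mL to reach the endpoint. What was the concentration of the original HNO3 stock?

9.82 M

n(NaOH) = 0.1685 x 0.02991 = 0.005040 mol.
n(HNO3) in the aliquot = 0.005040 mol.
[diluted HNO3] = 0.005040 / 0.01269 = 0.3972 M.
Dilution factor = 200.0/8.090 = 24.72, so [stock] = 0.3972 x 24.72 = 9.82 M.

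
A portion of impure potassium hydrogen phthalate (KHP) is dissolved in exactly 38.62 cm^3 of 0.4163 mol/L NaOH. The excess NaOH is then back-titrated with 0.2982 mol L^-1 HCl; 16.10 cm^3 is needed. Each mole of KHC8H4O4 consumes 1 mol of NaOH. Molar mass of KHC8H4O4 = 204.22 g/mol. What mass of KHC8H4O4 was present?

2.30 g

Total n(NaOH) added = 0.4163 x 0.03862 = 0.01608 mol.
n(HCl) used = 0.2982 x 0.01610 = 0.004801 mol, which equals the excess n(NaOH).
So n(NaOH) consumed by the sample = 0.01608 - 0.004801 = 0.01128 mol.
n(KHC8H4O4) = 0.01128 / 1 = 0.01128 mol.
mass = 0.01128 mol x 204.22 g/mol = 2.30 g.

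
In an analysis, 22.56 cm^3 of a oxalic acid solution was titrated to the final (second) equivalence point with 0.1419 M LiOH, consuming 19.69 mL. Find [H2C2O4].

0.0619 M

n(LiOH) = 0.1419 x 0.01969 = 0.002794 mol.
At the final (second) equivalence point, 2 mol OH^- react per mol H2C2O4, so n(H2C2O4) = 0.002794 / 2 = 0.001397 mol.
[H2C2O4] = 0.001397 / 0.02256 L = 0.0619 M.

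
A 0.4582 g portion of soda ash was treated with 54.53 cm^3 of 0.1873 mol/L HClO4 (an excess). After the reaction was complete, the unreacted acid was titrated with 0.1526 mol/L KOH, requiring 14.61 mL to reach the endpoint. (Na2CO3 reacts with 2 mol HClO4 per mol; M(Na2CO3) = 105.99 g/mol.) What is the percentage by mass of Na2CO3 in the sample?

Total n(HClO4) added = 0.1873 x 0.05453 = 0.01021 mol.
n(KOH) used = 0.1526 x 0.01461 = 0.002229 mol, which equals the excess n(HClO4).
So n(HClO4) consumed by the sample = 0.01021 - 0.002229 = 0.007984 mol.
n(Na2CO3) = 0.007984 / 2 = 0.003992 mol.
mass Na2CO3 = 0.003992 x 105.99 = 0.4231 g, so %Na2CO3 = 0.4231/0.4582 x 100 = 92.3%.

92.3%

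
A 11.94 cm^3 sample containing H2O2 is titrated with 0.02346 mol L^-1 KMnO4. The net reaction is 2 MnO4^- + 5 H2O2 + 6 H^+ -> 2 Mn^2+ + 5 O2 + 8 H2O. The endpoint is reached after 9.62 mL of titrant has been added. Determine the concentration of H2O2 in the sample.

0.0473 M

n(KMnO4) = 0.02346 x 0.009620 = 0.0002257 mol.
From the balanced equation, 2 mol KMnO4 reacts with 5 mol H2O2, so n(H2O2) = 0.0002257 x 5/2 = 0.0005642 mol.
[H2O2] = 0.0005642 / 0.01194 L = 0.0473 M.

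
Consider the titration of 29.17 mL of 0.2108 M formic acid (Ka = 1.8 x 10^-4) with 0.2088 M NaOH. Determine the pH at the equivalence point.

n(HCOOH) = 0.2108 x 0.02917 = 0.006149 mol; V(NaOH) at equivalence = 0.006149/0.2088 = 0.02945 L.
At equivalence all the acid is converted to HCOO-; total volume = 0.02917 + 0.02945 = 0.05862 L, so [HCOO-] = 0.006149/0.05862 = 0.1049 M.
Kb = Kw/Ka = 1.0e-14 / 1.8 x 10^-4 = 5.56e-11.
[OH^-] = sqrt(Kb x [HCOO-]) = sqrt(5.56e-11 x 0.1049) = 2.41e-6 M.
pOH = 5.62, so pH = 14.00 - 5.62 = 8.38.

8.38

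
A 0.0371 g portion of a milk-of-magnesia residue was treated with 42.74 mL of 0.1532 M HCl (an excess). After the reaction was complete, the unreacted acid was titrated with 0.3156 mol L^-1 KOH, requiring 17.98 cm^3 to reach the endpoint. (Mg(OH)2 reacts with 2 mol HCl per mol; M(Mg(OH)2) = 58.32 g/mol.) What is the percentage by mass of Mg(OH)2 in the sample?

Total n(HCl) added = 0.1532 x 0.04274 = 0.006548 mol.
n(KOH) used = 0.3156 x 0.01798 = 0.005674 mol, which equals the excess n(HCl).
So n(HCl) consumed by the sample = 0.006548 - 0.005674 = 0.0008733 mol.
n(Mg(OH)2) = 0.0008733 / 2 = 0.0004366 mol.
mass Mg(OH)2 = 0.0004366 x 58.32 = 0.02546 g, so %Mg(OH)2 = 0.02546/0.0371 x 100 = 68.6%.

68.6%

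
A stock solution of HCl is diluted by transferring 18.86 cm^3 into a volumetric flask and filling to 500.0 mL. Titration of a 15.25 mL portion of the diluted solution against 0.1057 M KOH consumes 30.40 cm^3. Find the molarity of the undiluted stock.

5.59 M

n(KOH) = 0.1057 x 0.03040 = 0.003213 mol.
n(HCl) in the aliquot = 0.003213 mol.
[diluted HCl] = 0.003213 / 0.01525 = 0.2107 M.
Dilution factor = 500.0/18.86 = 26.51, so [stock] = 0.2107 x 26.51 = 5.59 M.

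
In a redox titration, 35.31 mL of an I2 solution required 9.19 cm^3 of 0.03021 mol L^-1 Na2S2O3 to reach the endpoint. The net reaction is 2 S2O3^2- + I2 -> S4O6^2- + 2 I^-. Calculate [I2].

n(Na2S2O3) = 0.03021 x 0.009190 = 0.0002776 mol.
From the balanced equation, 2 mol Na2S2O3 reacts with 1 mol I2, so n(I2) = 0.0002776 x 1/2 = 0.0001388 mol.
[I2] = 0.0001388 / 0.03531 L = 0.00393 M.

0.00393 M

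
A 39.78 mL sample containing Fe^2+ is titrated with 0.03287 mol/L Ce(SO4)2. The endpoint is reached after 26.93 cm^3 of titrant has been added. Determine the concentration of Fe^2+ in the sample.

n(Ce(SO4)2) = 0.03287 x 0.02693 = 0.0008852 mol.
From the balanced equation, 1 mol Ce(SO4)2 reacts with 1 mol Fe^2+, so n(Fe^2+) = 0.0008852 x 1/1 = 0.0008852 mol.
[Fe^2+] = 0.0008852 / 0.03978 L = 0.0223 M.

0.0223 M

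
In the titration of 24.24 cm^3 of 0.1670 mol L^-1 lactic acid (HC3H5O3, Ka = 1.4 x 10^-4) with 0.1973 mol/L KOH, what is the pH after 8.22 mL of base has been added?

3.68

Initial n(HC3H5O3) = 0.1670 x 0.02424 = 0.004048 mol.
n(KOH) added = 0.1973 x 0.008220 = 0.001622 mol, converting that many moles of HC3H5O3 to C3H5O3-.
Remaining n(HC3H5O3) = 0.002426 mol; n(C3H5O3-) = 0.001622 mol.
By Henderson-Hasselbalch, pH = pKa + log([A^-]/[HA]) = 3.85 + log(0.001622/0.002426) = 3.85 + (-0.17) = 3.68.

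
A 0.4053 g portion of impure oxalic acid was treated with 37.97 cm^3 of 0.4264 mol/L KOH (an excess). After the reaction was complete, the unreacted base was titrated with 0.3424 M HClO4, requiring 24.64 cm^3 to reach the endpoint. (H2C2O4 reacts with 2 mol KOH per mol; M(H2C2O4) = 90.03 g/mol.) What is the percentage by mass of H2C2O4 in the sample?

Total n(KOH) added = 0.4264 x 0.03797 = 0.01619 mol.
n(HClO4) used = 0.3424 x 0.02464 = 0.008437 mol, which equals the excess n(KOH).
So n(KOH) consumed by the sample = 0.01619 - 0.008437 = 0.007754 mol.
n(H2C2O4) = 0.007754 / 2 = 0.003877 mol.
mass H2C2O4 = 0.003877 x 90.03 = 0.3490 g, so %H2C2O4 = 0.3490/0.4053 x 100 = 86.1%.

86.1%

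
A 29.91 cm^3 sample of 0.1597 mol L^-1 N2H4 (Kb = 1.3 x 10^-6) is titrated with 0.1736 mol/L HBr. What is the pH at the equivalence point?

4.60

n(N2H4) = 0.1597 x 0.02991 = 0.004777 mol; V(HBr) at equivalence = 0.004777/0.1736 = 0.02752 L.
At equivalence the base is fully converted to N2H5+; total volume = 0.05743 L, so [N2H5+] = 0.004777/0.05743 = 0.08318 M.
Ka(N2H5+) = Kw/Kb = 1.0e-14 / 1.3 x 10^-6 = 7.69e-9.
[H^+] = sqrt(Ka x [N2H5+]) = sqrt(7.69e-9 x 0.08318) = 2.53e-5 M.
pH = -log(2.53e-5) = 4.60.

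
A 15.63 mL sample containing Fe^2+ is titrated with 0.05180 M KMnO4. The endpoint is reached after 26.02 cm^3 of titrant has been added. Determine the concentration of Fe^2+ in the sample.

n(KMnO4) = 0.05180 x 0.02602 = 0.001348 mol.
From the balanced equation, 1 mol KMnO4 reacts with 5 mol Fe^2+, so n(Fe^2+) = 0.001348 x 5/1 = 0.006739 mol.
[Fe^2+] = 0.006739 / 0.01563 L = 0.431 M.

0.431 M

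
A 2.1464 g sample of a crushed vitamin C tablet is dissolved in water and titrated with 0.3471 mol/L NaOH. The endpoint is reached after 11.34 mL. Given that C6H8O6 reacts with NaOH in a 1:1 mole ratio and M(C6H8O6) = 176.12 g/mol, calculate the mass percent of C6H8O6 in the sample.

32.3%

n(NaOH) = 0.3471 x 0.01134 = 0.003936 mol.
n(C6H8O6) = 0.003936 / 1 = 0.003936 mol.
mass of C6H8O6 = 0.003936 x 176.12 = 0.6932 g.
% purity = 0.6932 / 2.1464 x 100 = 32.3%.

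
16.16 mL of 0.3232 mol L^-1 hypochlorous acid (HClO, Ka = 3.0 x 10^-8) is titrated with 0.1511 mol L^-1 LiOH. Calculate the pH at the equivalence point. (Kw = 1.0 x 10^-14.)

10.27

n(HClO) = 0.3232 x 0.01616 = 0.005223 mol; V(LiOH) at equivalence = 0.005223/0.1511 = 0.03457 L.
At equivalence all the acid is converted to ClO-; total volume = 0.01616 + 0.03457 = 0.05073 L, so [ClO-] = 0.005223/0.05073 = 0.1030 M.
Kb = Kw/Ka = 1.0e-14 / 3.0 x 10^-8 = 3.33e-7.
[OH^-] = sqrt(Kb x [ClO-]) = sqrt(3.33e-7 x 0.1030) = 0.000185 M.
pOH = 3.73, so pH = 14.00 - 3.73 = 10.27.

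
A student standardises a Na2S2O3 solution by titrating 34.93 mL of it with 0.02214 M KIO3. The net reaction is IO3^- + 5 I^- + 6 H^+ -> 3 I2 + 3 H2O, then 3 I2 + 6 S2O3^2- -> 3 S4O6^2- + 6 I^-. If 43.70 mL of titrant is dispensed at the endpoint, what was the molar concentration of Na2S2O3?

0.166 M

n(KIO3) = 0.02214 x 0.04370 = 0.0009675 mol.
From the balanced equation, 1 mol KIO3 reacts with 6 mol Na2S2O3, so n(Na2S2O3) = 0.0009675 x 6/1 = 0.005805 mol.
[Na2S2O3] = 0.005805 / 0.03493 L = 0.166 M.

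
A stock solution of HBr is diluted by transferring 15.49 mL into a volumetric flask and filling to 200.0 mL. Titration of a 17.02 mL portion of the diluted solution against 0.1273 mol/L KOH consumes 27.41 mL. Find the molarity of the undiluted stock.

2.65 M

n(KOH) = 0.1273 x 0.02741 = 0.003489 mol.
n(HBr) in the aliquot = 0.003489 mol.
[diluted HBr] = 0.003489 / 0.01702 = 0.2050 M.
Dilution factor = 200.0/15.49 = 12.91, so [stock] = 0.2050 x 12.91 = 2.65 M.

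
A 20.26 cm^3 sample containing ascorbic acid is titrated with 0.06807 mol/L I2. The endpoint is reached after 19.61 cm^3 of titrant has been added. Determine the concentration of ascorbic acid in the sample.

n(I2) = 0.06807 x 0.01961 = 0.001335 mol.
From the balanced equation, 1 mol I2 reacts with 1 mol ascorbic acid, so n(ascorbic acid) = 0.001335 x 1/1 = 0.001335 mol.
[ascorbic acid] = 0.001335 / 0.02026 L = 0.0659 M.

0.0659 M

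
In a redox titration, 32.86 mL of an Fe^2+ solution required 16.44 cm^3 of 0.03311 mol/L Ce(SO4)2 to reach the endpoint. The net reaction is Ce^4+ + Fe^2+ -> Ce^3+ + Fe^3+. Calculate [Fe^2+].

0.0166 M

n(Ce(SO4)2) = 0.03311 x 0.01644 = 0.0005443 mol.
From the balanced equation, 1 mol Ce(SO4)2 reacts with 1 mol Fe^2+, so n(Fe^2+) = 0.0005443 x 1/1 = 0.0005443 mol.
[Fe^2+] = 0.0005443 / 0.03286 L = 0.0166 M.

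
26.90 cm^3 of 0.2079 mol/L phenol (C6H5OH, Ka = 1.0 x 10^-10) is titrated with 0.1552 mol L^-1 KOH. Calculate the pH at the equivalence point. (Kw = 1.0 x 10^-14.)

n(C6H5OH) = 0.2079 x 0.02690 = 0.005593 mol; V(KOH) at equivalence = 0.005593/0.1552 = 0.03603 L.
At equivalence all the acid is converted to C6H5O-; total volume = 0.02690 + 0.03603 = 0.06293 L, so [C6H5O-] = 0.005593/0.06293 = 0.08886 M.
Kb = Kw/Ka = 1.0e-14 / 1.0 x 10^-10 = 0.000100.
[OH^-] = sqrt(Kb x [C6H5O-]) = sqrt(0.000100 x 0.08886) = 0.00298 M.
pOH = 2.53, so pH = 14.00 - 2.53 = 11.47.

11.47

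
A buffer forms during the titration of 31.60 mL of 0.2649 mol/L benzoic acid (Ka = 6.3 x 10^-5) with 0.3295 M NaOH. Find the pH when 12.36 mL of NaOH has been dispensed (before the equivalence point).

4.18

Initial n(C6H5COOH) = 0.2649 x 0.03160 = 0.008371 mol.
n(NaOH) added = 0.3295 x 0.01236 = 0.004073 mol, converting that many moles of C6H5COOH to C6H5COO-.
Remaining n(C6H5COOH) = 0.004298 mol; n(C6H5COO-) = 0.004073 mol.
By Henderson-Hasselbalch, pH = pKa + log([A^-]/[HA]) = 4.20 + log(0.004073/0.004298) = 4.20 + (-0.02) = 4.18.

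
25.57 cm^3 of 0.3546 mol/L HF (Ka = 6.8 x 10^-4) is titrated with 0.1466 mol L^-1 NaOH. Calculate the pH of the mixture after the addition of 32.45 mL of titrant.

Initial n(HF) = 0.3546 x 0.02557 = 0.009067 mol.
n(NaOH) added = 0.1466 x 0.03245 = 0.004757 mol, converting that many moles of HF to F-.
Remaining n(HF) = 0.004310 mol; n(F-) = 0.004757 mol.
By Henderson-Hasselbalch, pH = pKa + log([A^-]/[HA]) = 3.17 + log(0.004757/0.004310) = 3.17 + (+0.04) = 3.21.

3.21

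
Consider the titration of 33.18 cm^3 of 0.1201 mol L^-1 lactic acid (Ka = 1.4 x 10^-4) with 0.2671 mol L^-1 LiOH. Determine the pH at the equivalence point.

n(HC3H5O3) = 0.1201 x 0.03318 = 0.003985 mol; V(LiOH) at equivalence = 0.003985/0.2671 = 0.01492 L.
At equivalence all the acid is converted to C3H5O3-; total volume = 0.03318 + 0.01492 = 0.04810 L, so [C3H5O3-] = 0.003985/0.04810 = 0.08285 M.
Kb = Kw/Ka = 1.0e-14 / 1.4 x 10^-4 = 7.14e-11.
[OH^-] = sqrt(Kb x [C3H5O3-]) = sqrt(7.14e-11 x 0.08285) = 2.43e-6 M.
pOH = 5.61, so pH = 14.00 - 5.61 = 8.39.

8.39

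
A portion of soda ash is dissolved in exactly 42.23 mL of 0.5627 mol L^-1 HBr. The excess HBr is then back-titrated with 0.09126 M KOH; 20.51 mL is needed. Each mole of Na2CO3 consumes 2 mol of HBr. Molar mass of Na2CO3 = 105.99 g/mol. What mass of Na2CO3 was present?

Total n(HBr) added = 0.5627 x 0.04223 = 0.02376 mol.
n(KOH) used = 0.09126 x 0.02051 = 0.001872 mol, which equals the excess n(HBr).
So n(HBr) consumed by the sample = 0.02376 - 0.001872 = 0.02189 mol.
n(Na2CO3) = 0.02189 / 2 = 0.01095 mol.
mass = 0.01095 mol x 105.99 g/mol = 1.16 g.

1.16 g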